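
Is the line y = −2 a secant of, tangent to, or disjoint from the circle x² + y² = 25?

Centre (0, 0), r² = 25. Distance² from centre to line = (2)² = 4.
Since d² < r², the line cuts the circle twice.

secant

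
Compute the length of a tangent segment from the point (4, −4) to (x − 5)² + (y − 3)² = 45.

√5

With centre O = (5, 3), |OP|² = 50 and r² = 45.
The tangent meets the radius at right angles, so tangent² = |PO|² − r² = 50 − 45 = 5.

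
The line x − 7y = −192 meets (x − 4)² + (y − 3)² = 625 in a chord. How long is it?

5√2

Express y = (192 + x)/7 and substitute into the circle:
50x² − 50x − 600 = 0  ⟹  x² − x − 12 = 0
x = 4 or x = −3, giving (4, 28) and (−3, 27).
|(4, 28) − (−3, 27)| = √((7)² + (1)²) = 5√2.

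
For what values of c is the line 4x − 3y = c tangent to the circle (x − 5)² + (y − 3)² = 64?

Tangency holds when the distance from the centre (5, 3) to the line equals the radius 8:
|4·5 − 3·3 − c| / √25 = 8
|c − (11)| = 8·5, so c = 51 or c = −29.

c = −29 or c = 51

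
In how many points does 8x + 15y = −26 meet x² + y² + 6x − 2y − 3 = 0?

2

Substituting the line into the circle gives 289x² + 2006x + 781 = 0.
Δ = 4024036 − 902836 = 3121200.
Two real roots: the line is a secant.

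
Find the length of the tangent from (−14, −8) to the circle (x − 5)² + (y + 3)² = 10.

2√94

The centre is (5, −3) and r = √10. The square of the distance from P to the centre is 361 + 25 = 386.
By the tangent–radius right angle, tangent length = √(|PO|² − r²) = √376 = 2√94.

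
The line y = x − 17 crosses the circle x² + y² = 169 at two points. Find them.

(5, −12) and (12, −5)

Substitute y = x − 17:
2x² − 34x + 120 = 0  ⟹  x² − 17x + 60 = 0
x = 12 or x = 5, giving (12, −5) and (5, −12).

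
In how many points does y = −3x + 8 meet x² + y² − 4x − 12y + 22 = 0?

Substituting the line into the circle gives 10x² − 16x − 10 = 0.
Discriminant = (−16)² − 4·10·(−10) = 656 > 0.
Two real roots: the line is a secant.

2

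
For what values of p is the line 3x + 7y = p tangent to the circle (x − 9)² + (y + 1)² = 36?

For a tangent, require d(centre, line) = r = 6.
|3·9 + 7·(−1) − p| / √58 = 6
|p − (20)| = 6√58.

p = 20 ± 6√58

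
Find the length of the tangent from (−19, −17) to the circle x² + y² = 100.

5√22

The centre is (0, 0) and r = 10. The square of the distance from P to the centre is 361 + 289 = 650.
The tangent meets the radius at right angles, so tangent² = |PO|² − r² = 650 − 100 = 550.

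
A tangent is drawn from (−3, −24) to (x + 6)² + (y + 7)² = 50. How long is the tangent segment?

2√62

With centre O = (−6, −7), |OP|² = 298 and r² = 50.
The tangent meets the radius at right angles, so tangent² = |PO|² − r² = 298 − 50 = 248.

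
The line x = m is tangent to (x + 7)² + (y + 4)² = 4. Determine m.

m = −9 or m = −5

Tangency holds when the distance from the centre (−7, −4) to the line equals the radius 2:
|1·(−7) + 0·(−4) − m| / √1 = 2
|m − (−7)| = 2, so m = −5 or m = −9.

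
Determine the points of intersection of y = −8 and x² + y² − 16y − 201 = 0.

Express y = −8 and substitute into the circle:
x² − 9 = 0
x = 3 or x = −3, giving (3, −8) and (−3, −8).

(−3, −8) and (3, −8)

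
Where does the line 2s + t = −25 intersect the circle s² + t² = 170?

(−13, 1) and (−7, −11)

Express t = −2s − 25 and substitute into the circle:
5s² + 100s + 455 = 0  ⟹  s² + 20s + 91 = 0
s = −7 or s = −13, giving (−7, −11) and (−13, 1).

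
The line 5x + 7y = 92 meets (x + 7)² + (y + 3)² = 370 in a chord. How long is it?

2√74

From the line, y = (92 − 5x)/7. Substituting:
74x² − 444x − 2960 = 0  ⟹  x² − 6x − 40 = 0
x = 10 or x = −4, giving (10, 6) and (−4, 16).
|(10, 6) − (−4, 16)| = √((14)² + (−10)²) = 2√74.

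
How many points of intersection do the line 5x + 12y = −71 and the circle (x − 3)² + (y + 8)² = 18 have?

2

Substituting the line into the circle gives 169x² − 1114x − 671 = 0.
Discriminant = (−1114)² − 4·169·(−671) = 1694592 > 0.
Two real roots: the line is a secant.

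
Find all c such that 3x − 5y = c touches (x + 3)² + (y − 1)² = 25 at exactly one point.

The line touches the circle iff its distance from (−3, 1) is 5:
|3·(−3) − 5·1 − c| / √34 = 5
|c − (−14)| = 5√34.

c = −14 ± 5√34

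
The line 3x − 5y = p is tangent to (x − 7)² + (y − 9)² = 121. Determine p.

p = −24 ± 11√34

The line touches the circle iff its distance from (7, 9) is 11:
|3·7 − 5·9 − p| / √34 = 11
|p − (−24)| = 11√34.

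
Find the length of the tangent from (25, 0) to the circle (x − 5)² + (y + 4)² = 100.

The centre is (5, −4) and r = 10. The square of the distance from P to the centre is 400 + 16 = 416.
The tangent meets the radius at right angles, so tangent² = |PO|² − r² = 416 − 100 = 316.

2√79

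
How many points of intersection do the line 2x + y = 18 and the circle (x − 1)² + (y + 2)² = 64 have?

Substituting the line into the circle gives 5x² − 82x + 337 = 0.
Discriminant = (−82)² − 4·5·(337) = −16 < 0.
No real roots: the line does not meet the circle.

0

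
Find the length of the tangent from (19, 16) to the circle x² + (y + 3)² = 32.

√690

With centre O = (0, −3), |OP|² = 722 and r² = 32.
The tangent meets the radius at right angles, so tangent² = |PO|² − r² = 722 − 32 = 690.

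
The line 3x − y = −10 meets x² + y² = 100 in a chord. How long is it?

The distance from (0, 0) to the line is 10/√10, and r² = 100.
Chord = 2√(r² − d²) = 2·√(90) = 6√10.

6√10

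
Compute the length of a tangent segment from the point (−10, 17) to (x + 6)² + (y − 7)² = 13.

The centre is (−6, 7) and r = √13. The square of the distance from P to the centre is 16 + 100 = 116.
The tangent meets the radius at right angles, so tangent² = |PO|² − r² = 116 − 13 = 103.

√103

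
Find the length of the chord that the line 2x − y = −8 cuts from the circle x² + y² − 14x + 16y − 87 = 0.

4√5

Express y = 2x + 8 and substitute into the circle:
5x² + 50x + 105 = 0  ⟹  x² + 10x + 21 = 0
x = −3 or x = −7, giving (−3, 2) and (−7, −6).
Chord length = distance between (−3, 2) and (−7, −6) = √80 = 4√5.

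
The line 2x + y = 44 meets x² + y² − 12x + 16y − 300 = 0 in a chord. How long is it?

8√5

Centre (6, −8), r² = 400. Perpendicular distance d from centre to line = |−40| / √5 = 40/√5.
Chord = 2√(r² − d²) = 2·√(80) = 8√5.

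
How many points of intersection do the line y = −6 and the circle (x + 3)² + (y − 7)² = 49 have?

0

Substituting the line into the circle gives x² + 6x + 129 = 0.
Discriminant = (6)² − 4·1·(129) = −480 < 0.
No real roots: the line does not meet the circle.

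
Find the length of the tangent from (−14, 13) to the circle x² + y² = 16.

With centre O = (0, 0), |OP|² = 365 and r² = 16.
The tangent meets the radius at right angles, so tangent² = |PO|² − r² = 365 − 16 = 349.

√349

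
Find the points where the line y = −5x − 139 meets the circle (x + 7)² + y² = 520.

From the line, y = −5x − 139. Substituting:
26x² + 1404x + 18850 = 0  ⟹  x² + 54x + 725 = 0
x = −25 or x = −29, giving (−25, −14) and (−29, 6).

(−29, 6) and (−25, −14)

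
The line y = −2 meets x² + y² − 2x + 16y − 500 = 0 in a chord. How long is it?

46

Substitute y = −2:
x² − 2x − 528 = 0
x = 24 or x = −22, giving (24, −2) and (−22, −2).
|(24, −2) − (−22, −2)| = √((46)² + (0)²) = 46.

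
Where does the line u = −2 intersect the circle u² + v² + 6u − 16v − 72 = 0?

(−2, −4) and (−2, 20)

The line gives u = −2. Substituting into the circle:
v² − 16v − 80 = 0
v = 20 or v = −4, giving (−2, 20) and (−2, −4).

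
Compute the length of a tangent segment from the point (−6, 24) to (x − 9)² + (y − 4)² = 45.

With centre O = (9, 4), |OP|² = 625 and r² = 45.
Power of the point: PT² = |PO|² − r² = 580, so PT = 2√145.

2√145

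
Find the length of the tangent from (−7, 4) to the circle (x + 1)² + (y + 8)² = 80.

10

The centre is (−1, −8) and r = 4√5. The square of the distance from P to the centre is 36 + 144 = 180.
The tangent meets the radius at right angles, so tangent² = |PO|² − r² = 180 − 80 = 100.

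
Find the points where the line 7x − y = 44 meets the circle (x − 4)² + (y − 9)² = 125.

From the line, y = 7x − 44. Substituting:
50x² − 750x + 2700 = 0  ⟹  x² − 15x + 54 = 0
x = 9 or x = 6, giving (9, 19) and (6, −2).

(6, −2) and (9, 19)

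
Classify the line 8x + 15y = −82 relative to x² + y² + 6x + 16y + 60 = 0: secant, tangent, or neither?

Substituting the line into the circle gives 289x² + 742x + 544 = 0.
Δ = 550564 − 628864 = −78300.
No real roots: the line does not meet the circle.

neither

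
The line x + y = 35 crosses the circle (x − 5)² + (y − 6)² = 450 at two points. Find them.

(8, 27) and (26, 9)

Express y = −x + 35 and substitute into the circle:
2x² − 68x + 416 = 0  ⟹  x² − 34x + 208 = 0
x = 26 or x = 8, giving (26, 9) and (8, 27).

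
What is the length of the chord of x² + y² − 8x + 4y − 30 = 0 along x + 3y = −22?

From the line, y = (−22 − x)/3. Substituting:
10x² − 40x − 50 = 0  ⟹  x² − 4x − 5 = 0
x = 5 or x = −1, giving (5, −9) and (−1, −7).
|(5, −9) − (−1, −7)| = √((6)² + (−2)²) = 2√10.

2√10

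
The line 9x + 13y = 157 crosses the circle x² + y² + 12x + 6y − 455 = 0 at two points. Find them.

(−10, 19) and (16, 1)

Substitute y = (157 − 9x)/13:
250x² − 1500x − 40000 = 0  ⟹  x² − 6x − 160 = 0
x = 16 or x = −10, giving (16, 1) and (−10, 19).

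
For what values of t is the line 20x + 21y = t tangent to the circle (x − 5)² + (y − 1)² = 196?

The line touches the circle iff its distance from (5, 1) is 14:
|20·5 + 21·1 − t| / √841 = 14
|t − (121)| = 14·29, so t = 527 or t = −285.

t = −285 or t = 527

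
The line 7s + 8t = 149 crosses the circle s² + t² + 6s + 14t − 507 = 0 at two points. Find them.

(3, 16) and (19, 2)

From the line, t = (149 − 7s)/8. Substituting:
113s² − 2486s + 6441 = 0  ⟹  s² − 22s + 57 = 0
s = 19 or s = 3, giving (19, 2) and (3, 16).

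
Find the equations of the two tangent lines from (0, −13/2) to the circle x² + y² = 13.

3x − 2y = 13 and 3x + 2y = −13

Write the tangent as mx − y + (−13/2 − m·(0)) = 0 and set its distance from the centre to √13:
(0m − (13/2))² = 13(m² + 1)
4m² − 9 = 0, so m = 3/2 or m = −3/2.
With m = 3/2: 3x − 2y = 13. With m = −3/2: 3x + 2y = −13.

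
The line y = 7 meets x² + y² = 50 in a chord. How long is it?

2

Express y = 7 and substitute into the circle:
x² − 1 = 0
x = 1 or x = −1, giving (1, 7) and (−1, 7).
|(1, 7) − (−1, 7)| = √((2)² + (0)²) = 2.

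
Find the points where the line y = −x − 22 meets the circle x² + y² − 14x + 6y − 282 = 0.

Express y = −x − 22 and substitute into the circle:
2x² + 24x + 70 = 0  ⟹  x² + 12x + 35 = 0
x = −5 or x = −7, giving (−5, −17) and (−7, −15).

(−7, −15) and (−5, −17)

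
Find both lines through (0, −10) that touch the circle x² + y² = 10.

Write the tangent as mx − y + (−10 − m·(0)) = 0 and set its distance from the centre to √10:
[m·(0) − (10)]² = 10(m² + 1)
m² − 9 = 0, so m = −3 or m = 3.
Through (0, −10) these give 3x + y = −10 and 3x − y = 10.

3x + y = −10 and 3x − y = 10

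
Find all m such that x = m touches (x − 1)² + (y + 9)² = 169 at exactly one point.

m = −12 or m = 14

For a tangent, require d(centre, line) = r = 13.
|1·1 + 0·(−9) − m| / √1 = 13
|m − (1)| = 13, so m = 14 or m = −12.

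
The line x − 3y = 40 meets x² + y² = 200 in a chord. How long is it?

The distance from (0, 0) to the line is 40/√10, and r² = 200.
Chord = 2√(r² − d²) = 2·√(40) = 4√10.

4√10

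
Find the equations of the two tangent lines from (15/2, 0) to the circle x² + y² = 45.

Write the tangent as mx − y + (0 − m·(15/2)) = 0 and set its distance from the centre to 3√5:
(−15/2m − (0))² = 45(m² + 1)
m² − 4 = 0, so m = 2 or m = −2.
Through (15/2, 0) these give 2x − y = 15 and 2x + y = 15.

2x − y = 15 and 2x + y = 15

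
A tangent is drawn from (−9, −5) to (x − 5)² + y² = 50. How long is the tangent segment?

The centre is (5, 0) and r = 5√2. The square of the distance from P to the centre is 196 + 25 = 221.
By the tangent–radius right angle, tangent length = √(|PO|² − r²) = √171 = 3√19.

3√19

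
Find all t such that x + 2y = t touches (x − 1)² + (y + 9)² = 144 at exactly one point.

Tangency holds when the distance from the centre (1, −9) to the line equals the radius 12:
|1·1 + 2·(−9) − t| / √5 = 12
|t − (−17)| = 12√5.

t = −17 ± 12√5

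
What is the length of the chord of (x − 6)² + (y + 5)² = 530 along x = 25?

The line gives x = 25. Substituting into the circle:
y² + 10y − 144 = 0
y = 8 or y = −18, giving (25, 8) and (25, −18).
Chord length = distance between (25, 8) and (25, −18) = √676 = 26.

26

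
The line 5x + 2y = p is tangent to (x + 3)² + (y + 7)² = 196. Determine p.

Tangency holds when the distance from the centre (−3, −7) to the line equals the radius 14:
|5·(−3) + 2·(−7) − p| / √29 = 14
|p − (−29)| = 14√29.

p = −29 ± 14√29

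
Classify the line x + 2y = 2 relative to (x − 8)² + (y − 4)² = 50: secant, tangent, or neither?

d² = (1·8 + 2·4 − (2))²/5 = 196/5; r² = 50.
Since d² < r², the line cuts the circle twice.

secant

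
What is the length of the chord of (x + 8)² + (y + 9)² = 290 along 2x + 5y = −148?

2√29

The distance from (−8, −9) to the line is 87/√29, and r² = 290.
Half the chord is √(r² − d²) = √(29), so the full chord is 2√29.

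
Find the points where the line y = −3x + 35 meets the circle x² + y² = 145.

(9, 8) and (12, −1)

Substitute y = −3x + 35:
10x² − 210x + 1080 = 0  ⟹  x² − 21x + 108 = 0
x = 12 or x = 9, giving (12, −1) and (9, 8).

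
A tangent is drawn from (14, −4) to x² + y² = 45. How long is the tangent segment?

The centre is (0, 0) and r = 3√5. The square of the distance from P to the centre is 196 + 16 = 212.
The tangent meets the radius at right angles, so tangent² = |PO|² − r² = 212 − 45 = 167.

√167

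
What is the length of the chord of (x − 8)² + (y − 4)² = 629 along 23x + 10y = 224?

The distance from (8, 4) to the line is 0/√629, and r² = 629.
Half the chord is √(r² − d²) = √(629), so the full chord is 2√629.

2√629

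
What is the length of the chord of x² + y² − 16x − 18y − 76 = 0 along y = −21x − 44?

√442

Express y = −21x − 44 and substitute into the circle:
442x² + 2210x + 2652 = 0  ⟹  x² + 5x + 6 = 0
x = −2 or x = −3, giving (−2, −2) and (−3, 19).
Chord length = distance between (−2, −2) and (−3, 19) = √442 = √442.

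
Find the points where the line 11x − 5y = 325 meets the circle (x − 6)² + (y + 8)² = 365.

From the line, y = (−325 + 11x)/5. Substituting:
146x² − 6570x + 73000 = 0  ⟹  x² − 45x + 500 = 0
x = 25 or x = 20, giving (25, −10) and (20, −21).

(20, −21) and (25, −10)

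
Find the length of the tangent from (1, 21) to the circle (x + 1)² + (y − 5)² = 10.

The centre is (−1, 5) and r = √10. The square of the distance from P to the centre is 4 + 256 = 260.
Power of the point: PT² = |PO|² − r² = 250, so PT = 5√10.

5√10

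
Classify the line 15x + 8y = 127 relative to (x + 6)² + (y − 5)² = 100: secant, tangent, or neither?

Substituting the line into the circle gives 289x² − 1842x + 3473 = 0.
Δ = 3392964 − 4014788 = −621824.
No real roots: the line does not meet the circle.

neither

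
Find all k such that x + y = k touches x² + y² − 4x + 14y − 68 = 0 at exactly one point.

k = −5 ± 11√2

For a tangent, require d(centre, line) = r = 11.
|1·2 + 1·(−7) − k| / √2 = 11
|k − (−5)| = 11√2.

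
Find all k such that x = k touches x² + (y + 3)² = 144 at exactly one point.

For a tangent, require d(centre, line) = r = 12.
|1·0 + 0·(−3) − k| / √1 = 12
|k| = 12, so k = 12 or k = −12.

k = −12 or k = 12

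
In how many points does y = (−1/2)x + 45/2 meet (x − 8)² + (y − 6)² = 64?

0

d² = (1·8 + 2·6 − (45))²/5 = 125; r² = 64.
Since d² > r², the line lies outside the circle.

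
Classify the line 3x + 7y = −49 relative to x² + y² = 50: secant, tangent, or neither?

Substituting the line into the circle gives 58x² + 294x − 49 = 0.
Δ = 86436 − (−11368) = 97804.
Two real roots: the line is a secant.

secant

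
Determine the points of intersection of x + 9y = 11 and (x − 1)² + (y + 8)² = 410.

(−16, 3) and (20, −1)

From the line, y = (11 − x)/9. Substituting:
82x² − 328x − 26240 = 0  ⟹  x² − 4x − 320 = 0
x = 20 or x = −16, giving (20, −1) and (−16, 3).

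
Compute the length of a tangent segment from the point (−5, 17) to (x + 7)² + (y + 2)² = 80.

√285

With centre O = (−7, −2), |OP|² = 365 and r² = 80.
The tangent meets the radius at right angles, so tangent² = |PO|² − r² = 365 − 80 = 285.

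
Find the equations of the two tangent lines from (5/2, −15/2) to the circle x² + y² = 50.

x + 7y = −50 and x − y = 10

Write the tangent as mx − y + (−15/2 − m·(5/2)) = 0 and set its distance from the centre to 5√2:
[m·(−5/2) − (15/2)]² = 50(m² + 1)
7m² − 6m − 1 = 0, so m = −1/7 or m = 1.
With m = −1/7: x + 7y = −50. With m = 1: x − y = 10.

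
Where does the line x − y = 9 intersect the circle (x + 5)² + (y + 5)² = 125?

(−7, −16) and (6, −3)

Substitute y = x − 9:
2x² + 2x − 84 = 0  ⟹  x² + x − 42 = 0
x = 6 or x = −7, giving (6, −3) and (−7, −16).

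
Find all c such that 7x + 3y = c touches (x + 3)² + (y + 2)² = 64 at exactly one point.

c = −27 ± 8√58

Tangency holds when the distance from the centre (−3, −2) to the line equals the radius 8:
|7·(−3) + 3·(−2) − c| / √58 = 8
|c − (−27)| = 8√58.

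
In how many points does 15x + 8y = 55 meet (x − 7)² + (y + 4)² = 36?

Centre (7, −4), r² = 36. Distance² from centre to line = (18)²/289 = 324/289.
Since d² < r², the line cuts the circle twice.

2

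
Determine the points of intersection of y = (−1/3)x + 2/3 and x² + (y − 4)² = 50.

Substitute y = (2 − x)/3:
10x² + 20x − 350 = 0  ⟹  x² + 2x − 35 = 0
x = 5 or x = −7, giving (5, −1) and (−7, 3).

(−7, 3) and (5, −1)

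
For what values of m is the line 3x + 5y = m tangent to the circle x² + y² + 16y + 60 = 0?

Tangency holds when the distance from the centre (0, −8) to the line equals the radius 2:
|3·0 + 5·(−8) − m| / √34 = 2
|m − (−40)| = 2√34.

m = −40 ± 2√34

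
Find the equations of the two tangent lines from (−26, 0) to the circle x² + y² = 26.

x + 5y = −26 and x − 5y = −26

Write the tangent as mx − y + (0 − m·(−26)) = 0 and set its distance from the centre to √26:
(26m − (0))² = 26(m² + 1)
25m² − 1 = 0, so m = −1/5 or m = 1/5.
With m = −1/5: x + 5y = −26. With m = 1/5: x − 5y = −26.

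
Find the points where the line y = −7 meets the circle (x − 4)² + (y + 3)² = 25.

Substitute y = −7:
x² − 8x + 7 = 0
x = 7 or x = 1, giving (7, −7) and (1, −7).

(1, −7) and (7, −7)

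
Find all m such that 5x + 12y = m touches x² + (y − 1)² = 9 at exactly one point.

m = −27 or m = 51

The line touches the circle iff its distance from (0, 1) is 3:
|5·0 + 12·1 − m| / √169 = 3
|m − (12)| = 3·13, so m = 51 or m = −27.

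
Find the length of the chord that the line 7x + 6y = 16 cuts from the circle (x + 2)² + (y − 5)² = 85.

2√85

Centre (−2, 5), r² = 85. Perpendicular distance d from centre to line = |0| / √85 = 0/√85.
Chord = 2√(r² − d²) = 2·√(85) = 2√85.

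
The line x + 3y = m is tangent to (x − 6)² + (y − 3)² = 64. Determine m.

m = 15 ± 8√10

The line touches the circle iff its distance from (6, 3) is 8:
|1·6 + 3·3 − m| / √10 = 8
|m − (15)| = 8√10.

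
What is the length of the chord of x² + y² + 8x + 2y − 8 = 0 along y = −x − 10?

Substitute y = −x − 10:
2x² + 26x + 72 = 0  ⟹  x² + 13x + 36 = 0
x = −4 or x = −9, giving (−4, −6) and (−9, −1).
Chord length = distance between (−4, −6) and (−9, −1) = √50 = 5√2.

5√2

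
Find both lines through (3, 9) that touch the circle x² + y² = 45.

Write the tangent as mx − y + (9 − m·(3)) = 0 and set its distance from the centre to 3√5:
[m·(−3) − (−9)]² = 45(m² + 1)
2m² + 3m − 2 = 0, so m = 1/2 or m = −2.
Through (3, 9) these give x − 2y = −15 and 2x + y = 15.

x − 2y = −15 and 2x + y = 15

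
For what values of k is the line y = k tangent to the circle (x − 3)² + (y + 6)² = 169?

For a tangent, require d(centre, line) = r = 13.
|0·3 + 1·(−6) − k| / √1 = 13
|k − (−6)| = 13, so k = 7 or k = −19.

k = −19 or k = 7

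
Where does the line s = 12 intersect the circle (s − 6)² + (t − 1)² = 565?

The line gives s = 12. Substituting into the circle:
t² − 2t − 528 = 0
t = 24 or t = −22, giving (12, 24) and (12, −22).

(12, −22) and (12, 24)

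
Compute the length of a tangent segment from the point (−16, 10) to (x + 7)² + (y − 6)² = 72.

Centre (−7, 6), r² = 72. |PO|² = (−9)² + (4)² = 97.
The tangent meets the radius at right angles, so tangent² = |PO|² − r² = 97 − 72 = 25.

5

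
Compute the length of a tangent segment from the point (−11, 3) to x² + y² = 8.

√122

Centre (0, 0), r² = 8. |PO|² = (−11)² + (3)² = 130.
By the tangent–radius right angle, tangent length = √(|PO|² − r²) = √122.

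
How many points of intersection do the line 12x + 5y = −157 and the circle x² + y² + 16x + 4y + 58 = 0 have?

0

Substituting the line into the circle gives 169x² + 3928x + 22959 = 0.
Discriminant = (3928)² − 4·169·(22959) = −91100 < 0.
No real roots: the line does not meet the circle.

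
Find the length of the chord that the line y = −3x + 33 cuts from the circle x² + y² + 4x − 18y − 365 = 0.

12√10

Express y = −3x + 33 and substitute into the circle:
10x² − 140x + 130 = 0  ⟹  x² − 14x + 13 = 0
x = 13 or x = 1, giving (13, −6) and (1, 30).
|(13, −6) − (1, 30)| = √((12)² + (−36)²) = 12√10.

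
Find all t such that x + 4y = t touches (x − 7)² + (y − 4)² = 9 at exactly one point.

For a tangent, require d(centre, line) = r = 3.
|1·7 + 4·4 − t| / √17 = 3
|t − (23)| = 3√17.

t = 23 ± 3√17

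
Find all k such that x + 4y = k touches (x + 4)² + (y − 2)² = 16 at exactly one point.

For a tangent, require d(centre, line) = r = 4.
|1·(−4) + 4·2 − k| / √17 = 4
|k − (4)| = 4√17.

k = 4 ± 4√17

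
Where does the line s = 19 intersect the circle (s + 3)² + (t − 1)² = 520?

The line gives s = 19. Substituting into the circle:
t² − 2t − 35 = 0
t = 7 or t = −5, giving (19, 7) and (19, −5).

(19, −5) and (19, 7)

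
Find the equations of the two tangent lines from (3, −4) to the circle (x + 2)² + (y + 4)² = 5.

x − 2y = 11 and x + 2y = −5

Let a tangent through (3, −4) have slope m. Its distance from (−2, −4) must equal √5:
[m·(−5) − (0)]² = 5(m² + 1)
4m² − 1 = 0, so m = 1/2 or m = −1/2.
Through (3, −4) these give x − 2y = 11 and x + 2y = −5.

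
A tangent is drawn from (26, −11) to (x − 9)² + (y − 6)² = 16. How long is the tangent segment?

With centre O = (9, 6), |OP|² = 578 and r² = 16.
The tangent meets the radius at right angles, so tangent² = |PO|² − r² = 578 − 16 = 562.

√562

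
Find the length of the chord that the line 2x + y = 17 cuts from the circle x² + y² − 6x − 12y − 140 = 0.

12√5

From the line, y = −2x + 17. Substituting:
5x² − 50x − 55 = 0  ⟹  x² − 10x − 11 = 0
x = 11 or x = −1, giving (11, −5) and (−1, 19).
Chord length = distance between (11, −5) and (−1, 19) = √720 = 12√5.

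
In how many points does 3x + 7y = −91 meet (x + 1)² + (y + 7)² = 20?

d² = (3·(−1) + 7·(−7) − (−91))²/58 = 1521/58; r² = 20.
Since d² > r², the line lies outside the circle.

0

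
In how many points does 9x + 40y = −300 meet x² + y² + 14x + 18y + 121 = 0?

Substituting the line into the circle gives 1681x² + 21320x + 67600 = 0.
Discriminant = (21320)² − 4·1681·(67600) = 0.
A repeated root: the line is tangent.

1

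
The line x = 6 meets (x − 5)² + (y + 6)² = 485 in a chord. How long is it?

Centre (5, −6), r² = 485. Perpendicular distance d from centre to line = |−1| / √1 = 1.
Half the chord is √(r² − d²) = √(484), so the full chord is 44.

44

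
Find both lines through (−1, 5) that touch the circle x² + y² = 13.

2x + 3y = 13 and 3x − 2y = −13

A line y − (5) = m(x − (−1)) is tangent when its distance from (0, 0) is √13:
(1m − (−5))² = 13(m² + 1)
6m² − 5m − 6 = 0, so m = −2/3 or m = 3/2.
Through (−1, 5) these give 2x + 3y = 13 and 3x − 2y = −13.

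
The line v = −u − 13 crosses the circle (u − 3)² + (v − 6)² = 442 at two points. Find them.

Substitute v = −u − 13:
2u² + 32u − 72 = 0  ⟹  u² + 16u − 36 = 0
u = 2 or u = −18, giving (2, −15) and (−18, 5).

(−18, 5) and (2, −15)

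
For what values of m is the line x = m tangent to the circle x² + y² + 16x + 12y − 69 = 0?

For a tangent, require d(centre, line) = r = 13.
|1·(−8) + 0·(−6) − m| / √1 = 13
|m − (−8)| = 13, so m = 5 or m = −21.

m = −21 or m = 5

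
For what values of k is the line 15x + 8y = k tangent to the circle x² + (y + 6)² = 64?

Tangency holds when the distance from the centre (0, −6) to the line equals the radius 8:
|15·0 + 8·(−6) − k| / √289 = 8
|k − (−48)| = 8·17, so k = 88 or k = −184.

k = −184 or k = 88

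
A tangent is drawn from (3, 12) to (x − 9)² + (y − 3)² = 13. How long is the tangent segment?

2√26

Centre (9, 3), r² = 13. |PO|² = (−6)² + (9)² = 117.
Power of the point: PT² = |PO|² − r² = 104, so PT = 2√26.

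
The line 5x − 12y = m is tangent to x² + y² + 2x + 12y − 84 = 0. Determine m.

For a tangent, require d(centre, line) = r = 11.
|5·(−1) − 12·(−6) − m| / √169 = 11
|m − (67)| = 11·13, so m = 210 or m = −76.

m = −76 or m = 210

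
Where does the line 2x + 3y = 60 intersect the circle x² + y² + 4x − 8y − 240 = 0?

(0, 20) and (12, 12)

Express y = (60 − 2x)/3 and substitute into the circle:
13x² − 156x = 0  ⟹  x² − 12x = 0
x = 12 or x = 0, giving (12, 12) and (0, 20).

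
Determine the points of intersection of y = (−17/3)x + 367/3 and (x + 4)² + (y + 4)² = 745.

(20, 9) and (23, −8)

Substitute y = (367 − 17x)/3:
298x² − 12814x + 137080 = 0  ⟹  x² − 43x + 460 = 0
x = 23 or x = 20, giving (23, −8) and (20, 9).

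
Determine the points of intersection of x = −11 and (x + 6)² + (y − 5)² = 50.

The line gives x = −11. Substituting into the circle:
y² − 10y = 0
y = 10 or y = 0, giving (−11, 10) and (−11, 0).

(−11, 0) and (−11, 10)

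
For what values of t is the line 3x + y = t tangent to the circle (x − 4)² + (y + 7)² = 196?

For a tangent, require d(centre, line) = r = 14.
|3·4 + 1·(−7) − t| / √10 = 14
|t − (5)| = 14√10.

t = 5 ± 14√10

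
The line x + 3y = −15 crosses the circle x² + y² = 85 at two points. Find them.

(−9, −2) and (6, −7)

From the line, y = (−15 − x)/3. Substituting:
10x² + 30x − 540 = 0  ⟹  x² + 3x − 54 = 0
x = 6 or x = −9, giving (6, −7) and (−9, −2).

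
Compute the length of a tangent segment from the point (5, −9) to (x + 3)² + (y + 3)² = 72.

2√7

The centre is (−3, −3) and r = 6√2. The square of the distance from P to the centre is 64 + 36 = 100.
By the tangent–radius right angle, tangent length = √(|PO|² − r²) = √28 = 2√7.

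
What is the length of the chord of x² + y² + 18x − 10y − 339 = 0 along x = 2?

36

Centre (−9, 5), r² = 445. Perpendicular distance d from centre to line = |−11| / √1 = 11.
Chord = 2√(r² − d²) = 2·√(324) = 36.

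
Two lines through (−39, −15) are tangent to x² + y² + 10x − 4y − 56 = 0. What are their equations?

2x − 9y = 57 and 6x − 7y = −129

Let a tangent through (−39, −15) have slope m. Its distance from (−5, 2) must equal √85:
(34m − (17))² = 85(m² + 1)
63m² − 68m + 12 = 0, so m = 2/9 or m = 6/7.
Through (−39, −15) these give 2x − 9y = 57 and 6x − 7y = −129.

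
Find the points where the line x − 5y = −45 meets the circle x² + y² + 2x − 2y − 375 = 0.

Express y = (45 + x)/5 and substitute into the circle:
26x² + 130x − 7800 = 0  ⟹  x² + 5x − 300 = 0
x = 15 or x = −20, giving (15, 12) and (−20, 5).

(−20, 5) and (15, 12)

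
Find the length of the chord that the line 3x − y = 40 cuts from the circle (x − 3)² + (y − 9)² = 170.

Centre (3, 9), r² = 170. Perpendicular distance d from centre to line = |−40| / √10 = 40/√10.
Half the chord is √(r² − d²) = √(10), so the full chord is 2√10.

2√10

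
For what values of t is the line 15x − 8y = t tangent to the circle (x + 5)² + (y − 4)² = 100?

t = −277 or t = 63

Tangency holds when the distance from the centre (−5, 4) to the line equals the radius 10:
|15·(−5) − 8·4 − t| / √289 = 10
|t − (−107)| = 10·17, so t = 63 or t = −277.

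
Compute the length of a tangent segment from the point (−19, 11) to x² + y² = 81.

With centre O = (0, 0), |OP|² = 482 and r² = 81.
Power of the point: PT² = |PO|² − r² = 401, so PT = √401.

√401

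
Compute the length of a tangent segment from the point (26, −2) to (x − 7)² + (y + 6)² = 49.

The centre is (7, −6) and r = 7. The square of the distance from P to the centre is 361 + 16 = 377.
By the tangent–radius right angle, tangent length = √(|PO|² − r²) = √328 = 2√82.

2√82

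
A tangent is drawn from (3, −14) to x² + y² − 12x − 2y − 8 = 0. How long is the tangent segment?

With centre O = (6, 1), |OP|² = 234 and r² = 45.
Power of the point: PT² = |PO|² − r² = 189, so PT = 3√21.

3√21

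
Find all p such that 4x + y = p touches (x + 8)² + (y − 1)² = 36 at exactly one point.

p = −31 ± 6√17

Tangency holds when the distance from the centre (−8, 1) to the line equals the radius 6:
|4·(−8) + 1·1 − p| / √17 = 6
|p − (−31)| = 6√17.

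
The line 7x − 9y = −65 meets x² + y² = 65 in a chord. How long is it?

√130

Express y = (65 + 7x)/9 and substitute into the circle:
130x² + 910x − 1040 = 0  ⟹  x² + 7x − 8 = 0
x = 1 or x = −8, giving (1, 8) and (−8, 1).
|(1, 8) − (−8, 1)| = √((9)² + (7)²) = √130.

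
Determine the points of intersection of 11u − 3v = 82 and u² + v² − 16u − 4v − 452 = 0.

(2, −20) and (14, 24)

Substitute v = (−82 + 11u)/3:
130u² − 2080u + 3640 = 0  ⟹  u² − 16u + 28 = 0
u = 14 or u = 2, giving (14, 24) and (2, −20).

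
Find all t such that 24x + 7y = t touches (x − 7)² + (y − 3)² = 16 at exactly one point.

Tangency holds when the distance from the centre (7, 3) to the line equals the radius 4:
|24·7 + 7·3 − t| / √625 = 4
|t − (189)| = 4·25, so t = 289 or t = 89.

t = 89 or t = 289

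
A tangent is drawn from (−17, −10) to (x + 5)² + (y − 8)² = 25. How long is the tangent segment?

√443

With centre O = (−5, 8), |OP|² = 468 and r² = 25.
By the tangent–radius right angle, tangent length = √(|PO|² − r²) = √443.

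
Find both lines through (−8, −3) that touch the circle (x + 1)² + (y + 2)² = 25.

Let a tangent through (−8, −3) have slope m. Its distance from (−1, −2) must equal 5:
(7m − (1))² = 25(m² + 1)
12m² − 7m − 12 = 0, so m = −3/4 or m = 4/3.
With m = −3/4: 3x + 4y = −36. With m = 4/3: 4x − 3y = −23.

3x + 4y = −36 and 4x − 3y = −23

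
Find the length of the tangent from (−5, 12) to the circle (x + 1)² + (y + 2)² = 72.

With centre O = (−1, −2), |OP|² = 212 and r² = 72.
By the tangent–radius right angle, tangent length = √(|PO|² − r²) = √140 = 2√35.

2√35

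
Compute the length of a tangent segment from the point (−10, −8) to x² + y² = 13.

√151

Centre (0, 0), r² = 13. |PO|² = (−10)² + (−8)² = 164.
By the tangent–radius right angle, tangent length = √(|PO|² − r²) = √151.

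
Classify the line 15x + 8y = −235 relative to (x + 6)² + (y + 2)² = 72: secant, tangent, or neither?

secant

Centre (−6, −2), r² = 72. Distance² from centre to line = (129)²/289 = 16641/289.
Since d² < r², the line cuts the circle twice.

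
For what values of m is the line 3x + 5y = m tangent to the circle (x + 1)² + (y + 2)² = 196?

The line touches the circle iff its distance from (−1, −2) is 14:
|3·(−1) + 5·(−2) − m| / √34 = 14
|m − (−13)| = 14√34.

m = −13 ± 14√34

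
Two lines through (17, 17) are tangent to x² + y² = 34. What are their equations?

Write the tangent as mx − y + (17 − m·(17)) = 0 and set its distance from the centre to √34:
[m·(−17) − (−17)]² = 34(m² + 1)
15m² − 34m + 15 = 0, so m = 5/3 or m = 3/5.
With m = 5/3: 5x − 3y = 34. With m = 3/5: 3x − 5y = −34.

5x − 3y = 34 and 3x − 5y = −34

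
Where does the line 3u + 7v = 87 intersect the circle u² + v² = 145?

(1, 12) and (8, 9)

Substitute v = (87 − 3u)/7:
58u² − 522u + 464 = 0  ⟹  u² − 9u + 8 = 0
u = 8 or u = 1, giving (8, 9) and (1, 12).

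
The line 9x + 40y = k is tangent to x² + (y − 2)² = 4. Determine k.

k = −2 or k = 162

The line touches the circle iff its distance from (0, 2) is 2:
|9·0 + 40·2 − k| / √1681 = 2
|k − (80)| = 2·41, so k = 162 or k = −2.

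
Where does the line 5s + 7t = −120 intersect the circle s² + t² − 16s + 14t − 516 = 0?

Express t = (−120 − 5s)/7 and substitute into the circle:
74s² − 74s − 22644 = 0  ⟹  s² − s − 306 = 0
s = 18 or s = −17, giving (18, −30) and (−17, −5).

(−17, −5) and (18, −30)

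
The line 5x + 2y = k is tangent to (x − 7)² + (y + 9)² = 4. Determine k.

k = 17 ± 2√29

Tangency holds when the distance from the centre (7, −9) to the line equals the radius 2:
|5·7 + 2·(−9) − k| / √29 = 2
|k − (17)| = 2√29.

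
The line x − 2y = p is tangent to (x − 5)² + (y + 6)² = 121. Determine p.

p = 17 ± 11√5

The line touches the circle iff its distance from (5, −6) is 11:
|1·5 − 2·(−6) − p| / √5 = 11
|p − (17)| = 11√5.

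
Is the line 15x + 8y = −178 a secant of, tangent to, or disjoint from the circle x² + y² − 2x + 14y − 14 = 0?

disjoint

Substituting the line into the circle gives 289x² + 3532x + 10852 = 0.
Discriminant = (3532)² − 4·289·(10852) = −69888 < 0.
No real roots: the line does not meet the circle.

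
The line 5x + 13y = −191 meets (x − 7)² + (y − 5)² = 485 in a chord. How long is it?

√194

From the line, y = (−191 − 5x)/13. Substituting:
194x² + 194x − 8148 = 0  ⟹  x² + x − 42 = 0
x = 6 or x = −7, giving (6, −17) and (−7, −12).
Chord length = distance between (6, −17) and (−7, −12) = √194 = √194.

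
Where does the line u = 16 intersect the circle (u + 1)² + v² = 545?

The line gives u = 16. Substituting into the circle:
v² − 256 = 0
v = 16 or v = −16, giving (16, 16) and (16, −16).

(16, −16) and (16, 16)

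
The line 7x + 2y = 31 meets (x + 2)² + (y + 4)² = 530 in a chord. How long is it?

6√53

Express y = (31 − 7x)/2 and substitute into the circle:
53x² − 530x − 583 = 0  ⟹  x² − 10x − 11 = 0
x = 11 or x = −1, giving (11, −23) and (−1, 19).
Chord length = distance between (11, −23) and (−1, 19) = √1908 = 6√53.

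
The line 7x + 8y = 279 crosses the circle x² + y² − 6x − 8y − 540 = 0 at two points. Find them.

(9, 27) and (25, 13)

Express y = (279 − 7x)/8 and substitute into the circle:
113x² − 3842x + 25425 = 0  ⟹  x² − 34x + 225 = 0
x = 25 or x = 9, giving (25, 13) and (9, 27).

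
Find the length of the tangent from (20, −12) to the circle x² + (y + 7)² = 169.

16

The centre is (0, −7) and r = 13. The square of the distance from P to the centre is 400 + 25 = 425.
By the tangent–radius right angle, tangent length = √(|PO|² − r²) = √256 = 16.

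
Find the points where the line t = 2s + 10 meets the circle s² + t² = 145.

(−9, −8) and (1, 12)

Substitute t = 2s + 10:
5s² + 40s − 45 = 0  ⟹  s² + 8s − 9 = 0
s = 1 or s = −9, giving (1, 12) and (−9, −8).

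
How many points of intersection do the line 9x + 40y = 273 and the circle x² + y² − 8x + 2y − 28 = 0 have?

Centre (4, −1), r² = 45. Distance² from centre to line = (−277)²/1681 = 76729/1681.
Since d² > r², the line lies outside the circle.

0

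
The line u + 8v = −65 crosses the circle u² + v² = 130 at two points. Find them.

(−9, −7) and (7, −9)

Substitute v = (−65 − u)/8:
65u² + 130u − 4095 = 0  ⟹  u² + 2u − 63 = 0
u = 7 or u = −9, giving (7, −9) and (−9, −7).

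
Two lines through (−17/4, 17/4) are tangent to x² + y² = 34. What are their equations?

3x − 5y = −34 and 5x − 3y = −34

A line y − (17/4) = m(x − (−17/4)) is tangent when its distance from (0, 0) is √34:
(17/4m − (−17/4))² = 34(m² + 1)
15m² − 34m + 15 = 0, so m = 3/5 or m = 5/3.
With m = 3/5: 3x − 5y = −34. With m = 5/3: 5x − 3y = −34.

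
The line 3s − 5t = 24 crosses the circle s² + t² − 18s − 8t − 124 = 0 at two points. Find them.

Substitute t = (−24 + 3s)/5:
34s² − 714s − 1564 = 0  ⟹  s² − 21s − 46 = 0
s = 23 or s = −2, giving (23, 9) and (−2, −6).

(−2, −6) and (23, 9)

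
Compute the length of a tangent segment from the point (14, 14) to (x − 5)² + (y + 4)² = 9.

The centre is (5, −4) and r = 3. The square of the distance from P to the centre is 81 + 324 = 405.
The tangent meets the radius at right angles, so tangent² = |PO|² − r² = 405 − 9 = 396.

6√11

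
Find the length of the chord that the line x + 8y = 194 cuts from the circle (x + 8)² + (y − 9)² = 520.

4√65

Substitute y = (194 − x)/8:
65x² + 780x − 14300 = 0  ⟹  x² + 12x − 220 = 0
x = 10 or x = −22, giving (10, 23) and (−22, 27).
|(10, 23) − (−22, 27)| = √((32)² + (−4)²) = 4√65.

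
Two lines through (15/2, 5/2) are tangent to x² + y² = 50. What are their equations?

Let a tangent through (15/2, 5/2) have slope m. Its distance from (0, 0) must equal 5√2:
(−15/2m − (−5/2))² = 50(m² + 1)
m² − 6m − 7 = 0, so m = 7 or m = −1.
With m = 7: 7x − y = 50. With m = −1: x + y = 10.

7x − y = 50 and x + y = 10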